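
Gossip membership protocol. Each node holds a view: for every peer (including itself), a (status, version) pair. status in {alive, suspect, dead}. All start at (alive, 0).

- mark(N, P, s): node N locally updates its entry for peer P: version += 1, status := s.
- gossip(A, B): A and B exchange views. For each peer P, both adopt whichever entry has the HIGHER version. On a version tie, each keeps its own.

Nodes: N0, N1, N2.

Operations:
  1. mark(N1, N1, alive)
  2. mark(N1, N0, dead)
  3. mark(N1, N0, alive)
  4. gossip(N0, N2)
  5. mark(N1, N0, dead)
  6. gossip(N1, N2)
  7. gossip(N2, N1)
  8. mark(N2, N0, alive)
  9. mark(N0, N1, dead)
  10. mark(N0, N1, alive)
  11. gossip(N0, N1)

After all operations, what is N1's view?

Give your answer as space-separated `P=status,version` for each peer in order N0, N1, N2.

Answer: N0=dead,3 N1=alive,2 N2=alive,0

Derivation:
Op 1: N1 marks N1=alive -> (alive,v1)
Op 2: N1 marks N0=dead -> (dead,v1)
Op 3: N1 marks N0=alive -> (alive,v2)
Op 4: gossip N0<->N2 -> N0.N0=(alive,v0) N0.N1=(alive,v0) N0.N2=(alive,v0) | N2.N0=(alive,v0) N2.N1=(alive,v0) N2.N2=(alive,v0)
Op 5: N1 marks N0=dead -> (dead,v3)
Op 6: gossip N1<->N2 -> N1.N0=(dead,v3) N1.N1=(alive,v1) N1.N2=(alive,v0) | N2.N0=(dead,v3) N2.N1=(alive,v1) N2.N2=(alive,v0)
Op 7: gossip N2<->N1 -> N2.N0=(dead,v3) N2.N1=(alive,v1) N2.N2=(alive,v0) | N1.N0=(dead,v3) N1.N1=(alive,v1) N1.N2=(alive,v0)
Op 8: N2 marks N0=alive -> (alive,v4)
Op 9: N0 marks N1=dead -> (dead,v1)
Op 10: N0 marks N1=alive -> (alive,v2)
Op 11: gossip N0<->N1 -> N0.N0=(dead,v3) N0.N1=(alive,v2) N0.N2=(alive,v0) | N1.N0=(dead,v3) N1.N1=(alive,v2) N1.N2=(alive,v0)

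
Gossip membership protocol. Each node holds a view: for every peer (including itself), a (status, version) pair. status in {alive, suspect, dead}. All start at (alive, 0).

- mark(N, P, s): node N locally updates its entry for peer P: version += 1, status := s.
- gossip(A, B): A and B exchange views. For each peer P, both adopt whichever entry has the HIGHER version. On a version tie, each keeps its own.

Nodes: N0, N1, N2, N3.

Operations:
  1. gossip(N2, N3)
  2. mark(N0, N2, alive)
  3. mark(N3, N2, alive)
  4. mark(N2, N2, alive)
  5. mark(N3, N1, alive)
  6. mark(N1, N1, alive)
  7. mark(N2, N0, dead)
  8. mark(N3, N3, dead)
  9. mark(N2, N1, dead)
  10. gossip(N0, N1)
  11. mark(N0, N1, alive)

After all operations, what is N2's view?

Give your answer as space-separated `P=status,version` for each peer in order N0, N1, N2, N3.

Answer: N0=dead,1 N1=dead,1 N2=alive,1 N3=alive,0

Derivation:
Op 1: gossip N2<->N3 -> N2.N0=(alive,v0) N2.N1=(alive,v0) N2.N2=(alive,v0) N2.N3=(alive,v0) | N3.N0=(alive,v0) N3.N1=(alive,v0) N3.N2=(alive,v0) N3.N3=(alive,v0)
Op 2: N0 marks N2=alive -> (alive,v1)
Op 3: N3 marks N2=alive -> (alive,v1)
Op 4: N2 marks N2=alive -> (alive,v1)
Op 5: N3 marks N1=alive -> (alive,v1)
Op 6: N1 marks N1=alive -> (alive,v1)
Op 7: N2 marks N0=dead -> (dead,v1)
Op 8: N3 marks N3=dead -> (dead,v1)
Op 9: N2 marks N1=dead -> (dead,v1)
Op 10: gossip N0<->N1 -> N0.N0=(alive,v0) N0.N1=(alive,v1) N0.N2=(alive,v1) N0.N3=(alive,v0) | N1.N0=(alive,v0) N1.N1=(alive,v1) N1.N2=(alive,v1) N1.N3=(alive,v0)
Op 11: N0 marks N1=alive -> (alive,v2)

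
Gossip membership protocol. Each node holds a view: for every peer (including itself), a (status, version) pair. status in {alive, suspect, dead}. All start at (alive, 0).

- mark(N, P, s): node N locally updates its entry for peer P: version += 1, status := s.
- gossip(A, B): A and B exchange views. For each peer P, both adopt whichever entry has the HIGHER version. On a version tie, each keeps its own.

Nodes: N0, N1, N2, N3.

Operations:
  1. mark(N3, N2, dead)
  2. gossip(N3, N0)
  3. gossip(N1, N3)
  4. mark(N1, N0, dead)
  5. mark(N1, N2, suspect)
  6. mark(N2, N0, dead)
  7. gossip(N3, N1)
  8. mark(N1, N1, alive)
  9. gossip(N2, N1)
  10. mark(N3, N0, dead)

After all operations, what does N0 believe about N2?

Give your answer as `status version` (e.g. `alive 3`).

Op 1: N3 marks N2=dead -> (dead,v1)
Op 2: gossip N3<->N0 -> N3.N0=(alive,v0) N3.N1=(alive,v0) N3.N2=(dead,v1) N3.N3=(alive,v0) | N0.N0=(alive,v0) N0.N1=(alive,v0) N0.N2=(dead,v1) N0.N3=(alive,v0)
Op 3: gossip N1<->N3 -> N1.N0=(alive,v0) N1.N1=(alive,v0) N1.N2=(dead,v1) N1.N3=(alive,v0) | N3.N0=(alive,v0) N3.N1=(alive,v0) N3.N2=(dead,v1) N3.N3=(alive,v0)
Op 4: N1 marks N0=dead -> (dead,v1)
Op 5: N1 marks N2=suspect -> (suspect,v2)
Op 6: N2 marks N0=dead -> (dead,v1)
Op 7: gossip N3<->N1 -> N3.N0=(dead,v1) N3.N1=(alive,v0) N3.N2=(suspect,v2) N3.N3=(alive,v0) | N1.N0=(dead,v1) N1.N1=(alive,v0) N1.N2=(suspect,v2) N1.N3=(alive,v0)
Op 8: N1 marks N1=alive -> (alive,v1)
Op 9: gossip N2<->N1 -> N2.N0=(dead,v1) N2.N1=(alive,v1) N2.N2=(suspect,v2) N2.N3=(alive,v0) | N1.N0=(dead,v1) N1.N1=(alive,v1) N1.N2=(suspect,v2) N1.N3=(alive,v0)
Op 10: N3 marks N0=dead -> (dead,v2)

Answer: dead 1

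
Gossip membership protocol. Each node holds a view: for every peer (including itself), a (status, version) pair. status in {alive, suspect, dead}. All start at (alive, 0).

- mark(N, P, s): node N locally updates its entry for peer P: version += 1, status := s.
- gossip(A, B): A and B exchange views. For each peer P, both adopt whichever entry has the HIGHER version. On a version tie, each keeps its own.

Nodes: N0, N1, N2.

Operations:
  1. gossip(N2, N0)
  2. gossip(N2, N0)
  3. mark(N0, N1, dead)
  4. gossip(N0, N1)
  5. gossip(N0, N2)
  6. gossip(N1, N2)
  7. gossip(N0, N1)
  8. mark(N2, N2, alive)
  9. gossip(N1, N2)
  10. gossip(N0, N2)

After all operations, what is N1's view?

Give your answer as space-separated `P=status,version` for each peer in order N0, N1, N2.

Answer: N0=alive,0 N1=dead,1 N2=alive,1

Derivation:
Op 1: gossip N2<->N0 -> N2.N0=(alive,v0) N2.N1=(alive,v0) N2.N2=(alive,v0) | N0.N0=(alive,v0) N0.N1=(alive,v0) N0.N2=(alive,v0)
Op 2: gossip N2<->N0 -> N2.N0=(alive,v0) N2.N1=(alive,v0) N2.N2=(alive,v0) | N0.N0=(alive,v0) N0.N1=(alive,v0) N0.N2=(alive,v0)
Op 3: N0 marks N1=dead -> (dead,v1)
Op 4: gossip N0<->N1 -> N0.N0=(alive,v0) N0.N1=(dead,v1) N0.N2=(alive,v0) | N1.N0=(alive,v0) N1.N1=(dead,v1) N1.N2=(alive,v0)
Op 5: gossip N0<->N2 -> N0.N0=(alive,v0) N0.N1=(dead,v1) N0.N2=(alive,v0) | N2.N0=(alive,v0) N2.N1=(dead,v1) N2.N2=(alive,v0)
Op 6: gossip N1<->N2 -> N1.N0=(alive,v0) N1.N1=(dead,v1) N1.N2=(alive,v0) | N2.N0=(alive,v0) N2.N1=(dead,v1) N2.N2=(alive,v0)
Op 7: gossip N0<->N1 -> N0.N0=(alive,v0) N0.N1=(dead,v1) N0.N2=(alive,v0) | N1.N0=(alive,v0) N1.N1=(dead,v1) N1.N2=(alive,v0)
Op 8: N2 marks N2=alive -> (alive,v1)
Op 9: gossip N1<->N2 -> N1.N0=(alive,v0) N1.N1=(dead,v1) N1.N2=(alive,v1) | N2.N0=(alive,v0) N2.N1=(dead,v1) N2.N2=(alive,v1)
Op 10: gossip N0<->N2 -> N0.N0=(alive,v0) N0.N1=(dead,v1) N0.N2=(alive,v1) | N2.N0=(alive,v0) N2.N1=(dead,v1) N2.N2=(alive,v1)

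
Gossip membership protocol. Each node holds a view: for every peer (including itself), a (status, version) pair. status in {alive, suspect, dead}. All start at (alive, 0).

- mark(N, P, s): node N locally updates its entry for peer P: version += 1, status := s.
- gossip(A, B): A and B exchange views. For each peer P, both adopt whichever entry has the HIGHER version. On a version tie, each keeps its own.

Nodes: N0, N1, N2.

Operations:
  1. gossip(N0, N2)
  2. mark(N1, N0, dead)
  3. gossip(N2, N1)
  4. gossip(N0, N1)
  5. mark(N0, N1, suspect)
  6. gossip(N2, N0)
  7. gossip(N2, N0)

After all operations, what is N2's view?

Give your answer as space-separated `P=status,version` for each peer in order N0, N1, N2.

Op 1: gossip N0<->N2 -> N0.N0=(alive,v0) N0.N1=(alive,v0) N0.N2=(alive,v0) | N2.N0=(alive,v0) N2.N1=(alive,v0) N2.N2=(alive,v0)
Op 2: N1 marks N0=dead -> (dead,v1)
Op 3: gossip N2<->N1 -> N2.N0=(dead,v1) N2.N1=(alive,v0) N2.N2=(alive,v0) | N1.N0=(dead,v1) N1.N1=(alive,v0) N1.N2=(alive,v0)
Op 4: gossip N0<->N1 -> N0.N0=(dead,v1) N0.N1=(alive,v0) N0.N2=(alive,v0) | N1.N0=(dead,v1) N1.N1=(alive,v0) N1.N2=(alive,v0)
Op 5: N0 marks N1=suspect -> (suspect,v1)
Op 6: gossip N2<->N0 -> N2.N0=(dead,v1) N2.N1=(suspect,v1) N2.N2=(alive,v0) | N0.N0=(dead,v1) N0.N1=(suspect,v1) N0.N2=(alive,v0)
Op 7: gossip N2<->N0 -> N2.N0=(dead,v1) N2.N1=(suspect,v1) N2.N2=(alive,v0) | N0.N0=(dead,v1) N0.N1=(suspect,v1) N0.N2=(alive,v0)

Answer: N0=dead,1 N1=suspect,1 N2=alive,0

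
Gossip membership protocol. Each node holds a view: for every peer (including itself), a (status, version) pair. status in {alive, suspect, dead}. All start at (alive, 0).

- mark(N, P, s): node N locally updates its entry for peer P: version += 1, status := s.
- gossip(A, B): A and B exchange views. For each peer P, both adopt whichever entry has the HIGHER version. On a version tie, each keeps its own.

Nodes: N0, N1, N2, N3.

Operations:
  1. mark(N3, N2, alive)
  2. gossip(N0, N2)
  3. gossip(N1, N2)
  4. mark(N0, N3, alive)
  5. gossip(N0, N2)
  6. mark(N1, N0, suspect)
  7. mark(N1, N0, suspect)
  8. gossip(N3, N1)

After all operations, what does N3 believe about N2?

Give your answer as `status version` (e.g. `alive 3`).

Answer: alive 1

Derivation:
Op 1: N3 marks N2=alive -> (alive,v1)
Op 2: gossip N0<->N2 -> N0.N0=(alive,v0) N0.N1=(alive,v0) N0.N2=(alive,v0) N0.N3=(alive,v0) | N2.N0=(alive,v0) N2.N1=(alive,v0) N2.N2=(alive,v0) N2.N3=(alive,v0)
Op 3: gossip N1<->N2 -> N1.N0=(alive,v0) N1.N1=(alive,v0) N1.N2=(alive,v0) N1.N3=(alive,v0) | N2.N0=(alive,v0) N2.N1=(alive,v0) N2.N2=(alive,v0) N2.N3=(alive,v0)
Op 4: N0 marks N3=alive -> (alive,v1)
Op 5: gossip N0<->N2 -> N0.N0=(alive,v0) N0.N1=(alive,v0) N0.N2=(alive,v0) N0.N3=(alive,v1) | N2.N0=(alive,v0) N2.N1=(alive,v0) N2.N2=(alive,v0) N2.N3=(alive,v1)
Op 6: N1 marks N0=suspect -> (suspect,v1)
Op 7: N1 marks N0=suspect -> (suspect,v2)
Op 8: gossip N3<->N1 -> N3.N0=(suspect,v2) N3.N1=(alive,v0) N3.N2=(alive,v1) N3.N3=(alive,v0) | N1.N0=(suspect,v2) N1.N1=(alive,v0) N1.N2=(alive,v1) N1.N3=(alive,v0)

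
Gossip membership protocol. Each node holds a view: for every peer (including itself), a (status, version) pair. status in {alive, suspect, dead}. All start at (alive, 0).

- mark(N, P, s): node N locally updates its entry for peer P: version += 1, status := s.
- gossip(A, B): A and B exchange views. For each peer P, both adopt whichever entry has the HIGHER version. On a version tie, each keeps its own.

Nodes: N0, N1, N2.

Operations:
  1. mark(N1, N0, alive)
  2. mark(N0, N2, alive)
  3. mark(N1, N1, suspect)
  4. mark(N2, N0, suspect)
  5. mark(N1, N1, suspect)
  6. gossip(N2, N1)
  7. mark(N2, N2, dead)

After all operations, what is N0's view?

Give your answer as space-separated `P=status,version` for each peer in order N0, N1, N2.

Op 1: N1 marks N0=alive -> (alive,v1)
Op 2: N0 marks N2=alive -> (alive,v1)
Op 3: N1 marks N1=suspect -> (suspect,v1)
Op 4: N2 marks N0=suspect -> (suspect,v1)
Op 5: N1 marks N1=suspect -> (suspect,v2)
Op 6: gossip N2<->N1 -> N2.N0=(suspect,v1) N2.N1=(suspect,v2) N2.N2=(alive,v0) | N1.N0=(alive,v1) N1.N1=(suspect,v2) N1.N2=(alive,v0)
Op 7: N2 marks N2=dead -> (dead,v1)

Answer: N0=alive,0 N1=alive,0 N2=alive,1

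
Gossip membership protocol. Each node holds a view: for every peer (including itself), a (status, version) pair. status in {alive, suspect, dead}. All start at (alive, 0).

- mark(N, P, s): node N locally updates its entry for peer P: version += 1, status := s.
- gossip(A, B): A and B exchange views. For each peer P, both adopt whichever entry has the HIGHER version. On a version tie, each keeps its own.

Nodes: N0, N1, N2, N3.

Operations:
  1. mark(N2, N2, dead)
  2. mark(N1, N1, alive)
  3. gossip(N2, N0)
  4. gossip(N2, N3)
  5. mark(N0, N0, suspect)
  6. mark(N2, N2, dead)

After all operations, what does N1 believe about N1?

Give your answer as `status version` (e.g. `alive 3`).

Answer: alive 1

Derivation:
Op 1: N2 marks N2=dead -> (dead,v1)
Op 2: N1 marks N1=alive -> (alive,v1)
Op 3: gossip N2<->N0 -> N2.N0=(alive,v0) N2.N1=(alive,v0) N2.N2=(dead,v1) N2.N3=(alive,v0) | N0.N0=(alive,v0) N0.N1=(alive,v0) N0.N2=(dead,v1) N0.N3=(alive,v0)
Op 4: gossip N2<->N3 -> N2.N0=(alive,v0) N2.N1=(alive,v0) N2.N2=(dead,v1) N2.N3=(alive,v0) | N3.N0=(alive,v0) N3.N1=(alive,v0) N3.N2=(dead,v1) N3.N3=(alive,v0)
Op 5: N0 marks N0=suspect -> (suspect,v1)
Op 6: N2 marks N2=dead -> (dead,v2)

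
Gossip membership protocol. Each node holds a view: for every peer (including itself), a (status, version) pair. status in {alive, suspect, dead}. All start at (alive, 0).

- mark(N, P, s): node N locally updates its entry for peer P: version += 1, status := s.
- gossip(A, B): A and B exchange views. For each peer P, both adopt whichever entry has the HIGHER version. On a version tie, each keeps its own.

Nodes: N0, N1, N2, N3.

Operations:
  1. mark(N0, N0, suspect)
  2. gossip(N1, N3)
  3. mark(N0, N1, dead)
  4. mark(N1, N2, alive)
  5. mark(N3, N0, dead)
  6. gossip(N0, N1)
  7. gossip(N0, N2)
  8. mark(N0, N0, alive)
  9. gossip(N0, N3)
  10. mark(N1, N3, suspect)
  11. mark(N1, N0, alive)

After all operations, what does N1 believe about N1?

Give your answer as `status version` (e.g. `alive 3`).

Answer: dead 1

Derivation:
Op 1: N0 marks N0=suspect -> (suspect,v1)
Op 2: gossip N1<->N3 -> N1.N0=(alive,v0) N1.N1=(alive,v0) N1.N2=(alive,v0) N1.N3=(alive,v0) | N3.N0=(alive,v0) N3.N1=(alive,v0) N3.N2=(alive,v0) N3.N3=(alive,v0)
Op 3: N0 marks N1=dead -> (dead,v1)
Op 4: N1 marks N2=alive -> (alive,v1)
Op 5: N3 marks N0=dead -> (dead,v1)
Op 6: gossip N0<->N1 -> N0.N0=(suspect,v1) N0.N1=(dead,v1) N0.N2=(alive,v1) N0.N3=(alive,v0) | N1.N0=(suspect,v1) N1.N1=(dead,v1) N1.N2=(alive,v1) N1.N3=(alive,v0)
Op 7: gossip N0<->N2 -> N0.N0=(suspect,v1) N0.N1=(dead,v1) N0.N2=(alive,v1) N0.N3=(alive,v0) | N2.N0=(suspect,v1) N2.N1=(dead,v1) N2.N2=(alive,v1) N2.N3=(alive,v0)
Op 8: N0 marks N0=alive -> (alive,v2)
Op 9: gossip N0<->N3 -> N0.N0=(alive,v2) N0.N1=(dead,v1) N0.N2=(alive,v1) N0.N3=(alive,v0) | N3.N0=(alive,v2) N3.N1=(dead,v1) N3.N2=(alive,v1) N3.N3=(alive,v0)
Op 10: N1 marks N3=suspect -> (suspect,v1)
Op 11: N1 marks N0=alive -> (alive,v2)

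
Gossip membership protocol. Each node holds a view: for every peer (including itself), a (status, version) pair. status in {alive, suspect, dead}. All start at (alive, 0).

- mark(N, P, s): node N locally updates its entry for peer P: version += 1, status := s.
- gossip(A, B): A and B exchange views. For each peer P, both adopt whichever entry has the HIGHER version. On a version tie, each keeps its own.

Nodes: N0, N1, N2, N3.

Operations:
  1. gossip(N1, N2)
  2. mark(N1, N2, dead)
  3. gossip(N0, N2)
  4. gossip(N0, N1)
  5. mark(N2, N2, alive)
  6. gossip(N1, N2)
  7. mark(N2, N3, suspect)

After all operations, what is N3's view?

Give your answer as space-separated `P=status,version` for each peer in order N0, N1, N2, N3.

Answer: N0=alive,0 N1=alive,0 N2=alive,0 N3=alive,0

Derivation:
Op 1: gossip N1<->N2 -> N1.N0=(alive,v0) N1.N1=(alive,v0) N1.N2=(alive,v0) N1.N3=(alive,v0) | N2.N0=(alive,v0) N2.N1=(alive,v0) N2.N2=(alive,v0) N2.N3=(alive,v0)
Op 2: N1 marks N2=dead -> (dead,v1)
Op 3: gossip N0<->N2 -> N0.N0=(alive,v0) N0.N1=(alive,v0) N0.N2=(alive,v0) N0.N3=(alive,v0) | N2.N0=(alive,v0) N2.N1=(alive,v0) N2.N2=(alive,v0) N2.N3=(alive,v0)
Op 4: gossip N0<->N1 -> N0.N0=(alive,v0) N0.N1=(alive,v0) N0.N2=(dead,v1) N0.N3=(alive,v0) | N1.N0=(alive,v0) N1.N1=(alive,v0) N1.N2=(dead,v1) N1.N3=(alive,v0)
Op 5: N2 marks N2=alive -> (alive,v1)
Op 6: gossip N1<->N2 -> N1.N0=(alive,v0) N1.N1=(alive,v0) N1.N2=(dead,v1) N1.N3=(alive,v0) | N2.N0=(alive,v0) N2.N1=(alive,v0) N2.N2=(alive,v1) N2.N3=(alive,v0)
Op 7: N2 marks N3=suspect -> (suspect,v1)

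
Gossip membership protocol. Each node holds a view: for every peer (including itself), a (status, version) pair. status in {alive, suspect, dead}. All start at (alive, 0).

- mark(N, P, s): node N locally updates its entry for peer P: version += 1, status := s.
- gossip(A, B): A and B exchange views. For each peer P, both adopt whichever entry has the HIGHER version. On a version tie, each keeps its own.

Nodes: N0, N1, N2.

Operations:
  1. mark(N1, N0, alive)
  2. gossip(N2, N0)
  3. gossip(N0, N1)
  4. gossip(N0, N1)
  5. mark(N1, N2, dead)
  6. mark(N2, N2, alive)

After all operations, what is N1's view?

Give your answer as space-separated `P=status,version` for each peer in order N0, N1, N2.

Op 1: N1 marks N0=alive -> (alive,v1)
Op 2: gossip N2<->N0 -> N2.N0=(alive,v0) N2.N1=(alive,v0) N2.N2=(alive,v0) | N0.N0=(alive,v0) N0.N1=(alive,v0) N0.N2=(alive,v0)
Op 3: gossip N0<->N1 -> N0.N0=(alive,v1) N0.N1=(alive,v0) N0.N2=(alive,v0) | N1.N0=(alive,v1) N1.N1=(alive,v0) N1.N2=(alive,v0)
Op 4: gossip N0<->N1 -> N0.N0=(alive,v1) N0.N1=(alive,v0) N0.N2=(alive,v0) | N1.N0=(alive,v1) N1.N1=(alive,v0) N1.N2=(alive,v0)
Op 5: N1 marks N2=dead -> (dead,v1)
Op 6: N2 marks N2=alive -> (alive,v1)

Answer: N0=alive,1 N1=alive,0 N2=dead,1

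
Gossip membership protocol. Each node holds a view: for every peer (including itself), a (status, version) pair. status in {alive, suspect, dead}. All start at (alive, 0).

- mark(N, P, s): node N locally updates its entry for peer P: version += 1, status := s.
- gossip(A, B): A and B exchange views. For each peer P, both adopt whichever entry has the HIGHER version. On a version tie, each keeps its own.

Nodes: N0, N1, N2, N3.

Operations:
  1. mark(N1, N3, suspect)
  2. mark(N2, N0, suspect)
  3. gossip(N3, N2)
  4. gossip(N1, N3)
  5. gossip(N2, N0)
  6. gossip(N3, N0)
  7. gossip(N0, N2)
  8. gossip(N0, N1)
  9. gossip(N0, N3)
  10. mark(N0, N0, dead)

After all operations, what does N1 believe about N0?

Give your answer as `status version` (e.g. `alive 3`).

Answer: suspect 1

Derivation:
Op 1: N1 marks N3=suspect -> (suspect,v1)
Op 2: N2 marks N0=suspect -> (suspect,v1)
Op 3: gossip N3<->N2 -> N3.N0=(suspect,v1) N3.N1=(alive,v0) N3.N2=(alive,v0) N3.N3=(alive,v0) | N2.N0=(suspect,v1) N2.N1=(alive,v0) N2.N2=(alive,v0) N2.N3=(alive,v0)
Op 4: gossip N1<->N3 -> N1.N0=(suspect,v1) N1.N1=(alive,v0) N1.N2=(alive,v0) N1.N3=(suspect,v1) | N3.N0=(suspect,v1) N3.N1=(alive,v0) N3.N2=(alive,v0) N3.N3=(suspect,v1)
Op 5: gossip N2<->N0 -> N2.N0=(suspect,v1) N2.N1=(alive,v0) N2.N2=(alive,v0) N2.N3=(alive,v0) | N0.N0=(suspect,v1) N0.N1=(alive,v0) N0.N2=(alive,v0) N0.N3=(alive,v0)
Op 6: gossip N3<->N0 -> N3.N0=(suspect,v1) N3.N1=(alive,v0) N3.N2=(alive,v0) N3.N3=(suspect,v1) | N0.N0=(suspect,v1) N0.N1=(alive,v0) N0.N2=(alive,v0) N0.N3=(suspect,v1)
Op 7: gossip N0<->N2 -> N0.N0=(suspect,v1) N0.N1=(alive,v0) N0.N2=(alive,v0) N0.N3=(suspect,v1) | N2.N0=(suspect,v1) N2.N1=(alive,v0) N2.N2=(alive,v0) N2.N3=(suspect,v1)
Op 8: gossip N0<->N1 -> N0.N0=(suspect,v1) N0.N1=(alive,v0) N0.N2=(alive,v0) N0.N3=(suspect,v1) | N1.N0=(suspect,v1) N1.N1=(alive,v0) N1.N2=(alive,v0) N1.N3=(suspect,v1)
Op 9: gossip N0<->N3 -> N0.N0=(suspect,v1) N0.N1=(alive,v0) N0.N2=(alive,v0) N0.N3=(suspect,v1) | N3.N0=(suspect,v1) N3.N1=(alive,v0) N3.N2=(alive,v0) N3.N3=(suspect,v1)
Op 10: N0 marks N0=dead -> (dead,v2)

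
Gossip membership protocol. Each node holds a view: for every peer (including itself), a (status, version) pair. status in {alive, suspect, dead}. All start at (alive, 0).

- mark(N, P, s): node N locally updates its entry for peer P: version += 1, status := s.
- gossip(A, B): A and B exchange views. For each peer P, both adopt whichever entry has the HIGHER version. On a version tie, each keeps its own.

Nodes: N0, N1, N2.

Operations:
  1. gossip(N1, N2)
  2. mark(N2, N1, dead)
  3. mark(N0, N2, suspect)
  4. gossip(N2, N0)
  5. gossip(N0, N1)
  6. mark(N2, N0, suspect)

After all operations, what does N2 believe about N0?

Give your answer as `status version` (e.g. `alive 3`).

Answer: suspect 1

Derivation:
Op 1: gossip N1<->N2 -> N1.N0=(alive,v0) N1.N1=(alive,v0) N1.N2=(alive,v0) | N2.N0=(alive,v0) N2.N1=(alive,v0) N2.N2=(alive,v0)
Op 2: N2 marks N1=dead -> (dead,v1)
Op 3: N0 marks N2=suspect -> (suspect,v1)
Op 4: gossip N2<->N0 -> N2.N0=(alive,v0) N2.N1=(dead,v1) N2.N2=(suspect,v1) | N0.N0=(alive,v0) N0.N1=(dead,v1) N0.N2=(suspect,v1)
Op 5: gossip N0<->N1 -> N0.N0=(alive,v0) N0.N1=(dead,v1) N0.N2=(suspect,v1) | N1.N0=(alive,v0) N1.N1=(dead,v1) N1.N2=(suspect,v1)
Op 6: N2 marks N0=suspect -> (suspect,v1)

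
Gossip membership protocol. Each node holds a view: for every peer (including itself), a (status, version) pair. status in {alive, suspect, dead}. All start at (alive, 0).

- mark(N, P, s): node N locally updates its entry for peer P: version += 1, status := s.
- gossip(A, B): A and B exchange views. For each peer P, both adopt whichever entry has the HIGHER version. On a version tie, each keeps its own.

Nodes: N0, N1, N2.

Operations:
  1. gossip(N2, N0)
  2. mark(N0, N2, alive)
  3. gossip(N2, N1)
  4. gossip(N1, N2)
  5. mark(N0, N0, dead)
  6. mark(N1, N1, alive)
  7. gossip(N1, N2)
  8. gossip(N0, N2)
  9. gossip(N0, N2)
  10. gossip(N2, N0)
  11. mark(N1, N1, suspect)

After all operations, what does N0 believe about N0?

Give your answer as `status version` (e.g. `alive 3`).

Answer: dead 1

Derivation:
Op 1: gossip N2<->N0 -> N2.N0=(alive,v0) N2.N1=(alive,v0) N2.N2=(alive,v0) | N0.N0=(alive,v0) N0.N1=(alive,v0) N0.N2=(alive,v0)
Op 2: N0 marks N2=alive -> (alive,v1)
Op 3: gossip N2<->N1 -> N2.N0=(alive,v0) N2.N1=(alive,v0) N2.N2=(alive,v0) | N1.N0=(alive,v0) N1.N1=(alive,v0) N1.N2=(alive,v0)
Op 4: gossip N1<->N2 -> N1.N0=(alive,v0) N1.N1=(alive,v0) N1.N2=(alive,v0) | N2.N0=(alive,v0) N2.N1=(alive,v0) N2.N2=(alive,v0)
Op 5: N0 marks N0=dead -> (dead,v1)
Op 6: N1 marks N1=alive -> (alive,v1)
Op 7: gossip N1<->N2 -> N1.N0=(alive,v0) N1.N1=(alive,v1) N1.N2=(alive,v0) | N2.N0=(alive,v0) N2.N1=(alive,v1) N2.N2=(alive,v0)
Op 8: gossip N0<->N2 -> N0.N0=(dead,v1) N0.N1=(alive,v1) N0.N2=(alive,v1) | N2.N0=(dead,v1) N2.N1=(alive,v1) N2.N2=(alive,v1)
Op 9: gossip N0<->N2 -> N0.N0=(dead,v1) N0.N1=(alive,v1) N0.N2=(alive,v1) | N2.N0=(dead,v1) N2.N1=(alive,v1) N2.N2=(alive,v1)
Op 10: gossip N2<->N0 -> N2.N0=(dead,v1) N2.N1=(alive,v1) N2.N2=(alive,v1) | N0.N0=(dead,v1) N0.N1=(alive,v1) N0.N2=(alive,v1)
Op 11: N1 marks N1=suspect -> (suspect,v2)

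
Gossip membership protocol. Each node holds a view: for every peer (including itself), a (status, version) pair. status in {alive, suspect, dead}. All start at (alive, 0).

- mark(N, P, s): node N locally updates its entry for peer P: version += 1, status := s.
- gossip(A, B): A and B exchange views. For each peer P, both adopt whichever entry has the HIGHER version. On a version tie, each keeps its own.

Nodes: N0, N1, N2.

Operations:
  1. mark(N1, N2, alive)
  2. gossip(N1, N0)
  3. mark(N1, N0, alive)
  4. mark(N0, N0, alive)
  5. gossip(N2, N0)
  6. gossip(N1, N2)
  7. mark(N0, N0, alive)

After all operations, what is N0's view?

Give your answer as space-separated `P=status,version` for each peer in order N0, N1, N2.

Op 1: N1 marks N2=alive -> (alive,v1)
Op 2: gossip N1<->N0 -> N1.N0=(alive,v0) N1.N1=(alive,v0) N1.N2=(alive,v1) | N0.N0=(alive,v0) N0.N1=(alive,v0) N0.N2=(alive,v1)
Op 3: N1 marks N0=alive -> (alive,v1)
Op 4: N0 marks N0=alive -> (alive,v1)
Op 5: gossip N2<->N0 -> N2.N0=(alive,v1) N2.N1=(alive,v0) N2.N2=(alive,v1) | N0.N0=(alive,v1) N0.N1=(alive,v0) N0.N2=(alive,v1)
Op 6: gossip N1<->N2 -> N1.N0=(alive,v1) N1.N1=(alive,v0) N1.N2=(alive,v1) | N2.N0=(alive,v1) N2.N1=(alive,v0) N2.N2=(alive,v1)
Op 7: N0 marks N0=alive -> (alive,v2)

Answer: N0=alive,2 N1=alive,0 N2=alive,1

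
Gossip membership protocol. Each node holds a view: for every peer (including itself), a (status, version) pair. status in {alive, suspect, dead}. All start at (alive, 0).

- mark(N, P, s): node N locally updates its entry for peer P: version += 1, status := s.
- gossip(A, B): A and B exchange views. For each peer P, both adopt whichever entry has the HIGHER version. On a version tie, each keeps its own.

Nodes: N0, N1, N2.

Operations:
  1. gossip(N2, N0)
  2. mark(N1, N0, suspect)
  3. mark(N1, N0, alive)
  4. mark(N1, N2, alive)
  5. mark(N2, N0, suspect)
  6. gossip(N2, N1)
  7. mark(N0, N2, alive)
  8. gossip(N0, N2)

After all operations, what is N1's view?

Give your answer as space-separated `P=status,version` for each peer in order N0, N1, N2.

Answer: N0=alive,2 N1=alive,0 N2=alive,1

Derivation:
Op 1: gossip N2<->N0 -> N2.N0=(alive,v0) N2.N1=(alive,v0) N2.N2=(alive,v0) | N0.N0=(alive,v0) N0.N1=(alive,v0) N0.N2=(alive,v0)
Op 2: N1 marks N0=suspect -> (suspect,v1)
Op 3: N1 marks N0=alive -> (alive,v2)
Op 4: N1 marks N2=alive -> (alive,v1)
Op 5: N2 marks N0=suspect -> (suspect,v1)
Op 6: gossip N2<->N1 -> N2.N0=(alive,v2) N2.N1=(alive,v0) N2.N2=(alive,v1) | N1.N0=(alive,v2) N1.N1=(alive,v0) N1.N2=(alive,v1)
Op 7: N0 marks N2=alive -> (alive,v1)
Op 8: gossip N0<->N2 -> N0.N0=(alive,v2) N0.N1=(alive,v0) N0.N2=(alive,v1) | N2.N0=(alive,v2) N2.N1=(alive,v0) N2.N2=(alive,v1)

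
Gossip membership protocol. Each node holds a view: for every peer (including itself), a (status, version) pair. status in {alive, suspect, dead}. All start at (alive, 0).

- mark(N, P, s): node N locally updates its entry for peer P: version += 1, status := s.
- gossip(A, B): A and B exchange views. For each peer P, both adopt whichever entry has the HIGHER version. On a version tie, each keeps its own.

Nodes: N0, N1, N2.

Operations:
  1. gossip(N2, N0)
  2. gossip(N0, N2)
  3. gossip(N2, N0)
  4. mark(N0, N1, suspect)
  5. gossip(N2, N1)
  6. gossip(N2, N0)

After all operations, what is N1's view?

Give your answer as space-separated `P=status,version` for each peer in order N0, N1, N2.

Answer: N0=alive,0 N1=alive,0 N2=alive,0

Derivation:
Op 1: gossip N2<->N0 -> N2.N0=(alive,v0) N2.N1=(alive,v0) N2.N2=(alive,v0) | N0.N0=(alive,v0) N0.N1=(alive,v0) N0.N2=(alive,v0)
Op 2: gossip N0<->N2 -> N0.N0=(alive,v0) N0.N1=(alive,v0) N0.N2=(alive,v0) | N2.N0=(alive,v0) N2.N1=(alive,v0) N2.N2=(alive,v0)
Op 3: gossip N2<->N0 -> N2.N0=(alive,v0) N2.N1=(alive,v0) N2.N2=(alive,v0) | N0.N0=(alive,v0) N0.N1=(alive,v0) N0.N2=(alive,v0)
Op 4: N0 marks N1=suspect -> (suspect,v1)
Op 5: gossip N2<->N1 -> N2.N0=(alive,v0) N2.N1=(alive,v0) N2.N2=(alive,v0) | N1.N0=(alive,v0) N1.N1=(alive,v0) N1.N2=(alive,v0)
Op 6: gossip N2<->N0 -> N2.N0=(alive,v0) N2.N1=(suspect,v1) N2.N2=(alive,v0) | N0.N0=(alive,v0) N0.N1=(suspect,v1) N0.N2=(alive,v0)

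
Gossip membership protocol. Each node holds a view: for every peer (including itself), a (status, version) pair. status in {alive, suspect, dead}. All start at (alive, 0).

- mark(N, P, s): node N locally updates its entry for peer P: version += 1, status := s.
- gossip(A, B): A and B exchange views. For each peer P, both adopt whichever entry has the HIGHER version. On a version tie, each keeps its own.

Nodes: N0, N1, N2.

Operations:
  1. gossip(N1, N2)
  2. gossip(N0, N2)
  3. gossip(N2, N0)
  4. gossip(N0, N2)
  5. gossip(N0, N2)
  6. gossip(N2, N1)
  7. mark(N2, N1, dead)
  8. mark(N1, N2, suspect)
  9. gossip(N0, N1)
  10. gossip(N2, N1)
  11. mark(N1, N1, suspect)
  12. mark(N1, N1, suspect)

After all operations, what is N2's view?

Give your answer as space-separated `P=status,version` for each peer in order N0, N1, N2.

Answer: N0=alive,0 N1=dead,1 N2=suspect,1

Derivation:
Op 1: gossip N1<->N2 -> N1.N0=(alive,v0) N1.N1=(alive,v0) N1.N2=(alive,v0) | N2.N0=(alive,v0) N2.N1=(alive,v0) N2.N2=(alive,v0)
Op 2: gossip N0<->N2 -> N0.N0=(alive,v0) N0.N1=(alive,v0) N0.N2=(alive,v0) | N2.N0=(alive,v0) N2.N1=(alive,v0) N2.N2=(alive,v0)
Op 3: gossip N2<->N0 -> N2.N0=(alive,v0) N2.N1=(alive,v0) N2.N2=(alive,v0) | N0.N0=(alive,v0) N0.N1=(alive,v0) N0.N2=(alive,v0)
Op 4: gossip N0<->N2 -> N0.N0=(alive,v0) N0.N1=(alive,v0) N0.N2=(alive,v0) | N2.N0=(alive,v0) N2.N1=(alive,v0) N2.N2=(alive,v0)
Op 5: gossip N0<->N2 -> N0.N0=(alive,v0) N0.N1=(alive,v0) N0.N2=(alive,v0) | N2.N0=(alive,v0) N2.N1=(alive,v0) N2.N2=(alive,v0)
Op 6: gossip N2<->N1 -> N2.N0=(alive,v0) N2.N1=(alive,v0) N2.N2=(alive,v0) | N1.N0=(alive,v0) N1.N1=(alive,v0) N1.N2=(alive,v0)
Op 7: N2 marks N1=dead -> (dead,v1)
Op 8: N1 marks N2=suspect -> (suspect,v1)
Op 9: gossip N0<->N1 -> N0.N0=(alive,v0) N0.N1=(alive,v0) N0.N2=(suspect,v1) | N1.N0=(alive,v0) N1.N1=(alive,v0) N1.N2=(suspect,v1)
Op 10: gossip N2<->N1 -> N2.N0=(alive,v0) N2.N1=(dead,v1) N2.N2=(suspect,v1) | N1.N0=(alive,v0) N1.N1=(dead,v1) N1.N2=(suspect,v1)
Op 11: N1 marks N1=suspect -> (suspect,v2)
Op 12: N1 marks N1=suspect -> (suspect,v3)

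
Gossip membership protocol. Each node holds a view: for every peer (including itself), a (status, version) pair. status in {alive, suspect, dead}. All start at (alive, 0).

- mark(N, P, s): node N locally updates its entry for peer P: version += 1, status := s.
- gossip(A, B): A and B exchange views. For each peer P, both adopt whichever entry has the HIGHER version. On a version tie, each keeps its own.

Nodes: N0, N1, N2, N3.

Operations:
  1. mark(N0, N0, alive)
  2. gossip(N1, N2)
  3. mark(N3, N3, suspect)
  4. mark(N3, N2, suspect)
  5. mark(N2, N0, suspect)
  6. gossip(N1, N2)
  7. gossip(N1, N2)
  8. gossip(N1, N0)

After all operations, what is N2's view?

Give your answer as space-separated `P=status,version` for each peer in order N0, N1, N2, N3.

Answer: N0=suspect,1 N1=alive,0 N2=alive,0 N3=alive,0

Derivation:
Op 1: N0 marks N0=alive -> (alive,v1)
Op 2: gossip N1<->N2 -> N1.N0=(alive,v0) N1.N1=(alive,v0) N1.N2=(alive,v0) N1.N3=(alive,v0) | N2.N0=(alive,v0) N2.N1=(alive,v0) N2.N2=(alive,v0) N2.N3=(alive,v0)
Op 3: N3 marks N3=suspect -> (suspect,v1)
Op 4: N3 marks N2=suspect -> (suspect,v1)
Op 5: N2 marks N0=suspect -> (suspect,v1)
Op 6: gossip N1<->N2 -> N1.N0=(suspect,v1) N1.N1=(alive,v0) N1.N2=(alive,v0) N1.N3=(alive,v0) | N2.N0=(suspect,v1) N2.N1=(alive,v0) N2.N2=(alive,v0) N2.N3=(alive,v0)
Op 7: gossip N1<->N2 -> N1.N0=(suspect,v1) N1.N1=(alive,v0) N1.N2=(alive,v0) N1.N3=(alive,v0) | N2.N0=(suspect,v1) N2.N1=(alive,v0) N2.N2=(alive,v0) N2.N3=(alive,v0)
Op 8: gossip N1<->N0 -> N1.N0=(suspect,v1) N1.N1=(alive,v0) N1.N2=(alive,v0) N1.N3=(alive,v0) | N0.N0=(alive,v1) N0.N1=(alive,v0) N0.N2=(alive,v0) N0.N3=(alive,v0)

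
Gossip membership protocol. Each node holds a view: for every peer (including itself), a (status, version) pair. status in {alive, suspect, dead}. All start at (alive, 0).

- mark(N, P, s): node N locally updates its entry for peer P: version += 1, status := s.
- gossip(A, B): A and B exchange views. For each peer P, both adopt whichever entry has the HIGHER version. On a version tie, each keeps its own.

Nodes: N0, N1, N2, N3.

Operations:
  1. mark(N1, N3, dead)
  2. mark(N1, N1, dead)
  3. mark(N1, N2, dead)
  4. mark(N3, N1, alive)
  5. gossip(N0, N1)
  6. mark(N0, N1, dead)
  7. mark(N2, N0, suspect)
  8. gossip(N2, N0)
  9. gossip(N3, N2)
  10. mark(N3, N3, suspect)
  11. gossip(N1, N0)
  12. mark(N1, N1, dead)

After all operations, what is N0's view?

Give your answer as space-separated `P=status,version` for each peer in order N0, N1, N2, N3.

Op 1: N1 marks N3=dead -> (dead,v1)
Op 2: N1 marks N1=dead -> (dead,v1)
Op 3: N1 marks N2=dead -> (dead,v1)
Op 4: N3 marks N1=alive -> (alive,v1)
Op 5: gossip N0<->N1 -> N0.N0=(alive,v0) N0.N1=(dead,v1) N0.N2=(dead,v1) N0.N3=(dead,v1) | N1.N0=(alive,v0) N1.N1=(dead,v1) N1.N2=(dead,v1) N1.N3=(dead,v1)
Op 6: N0 marks N1=dead -> (dead,v2)
Op 7: N2 marks N0=suspect -> (suspect,v1)
Op 8: gossip N2<->N0 -> N2.N0=(suspect,v1) N2.N1=(dead,v2) N2.N2=(dead,v1) N2.N3=(dead,v1) | N0.N0=(suspect,v1) N0.N1=(dead,v2) N0.N2=(dead,v1) N0.N3=(dead,v1)
Op 9: gossip N3<->N2 -> N3.N0=(suspect,v1) N3.N1=(dead,v2) N3.N2=(dead,v1) N3.N3=(dead,v1) | N2.N0=(suspect,v1) N2.N1=(dead,v2) N2.N2=(dead,v1) N2.N3=(dead,v1)
Op 10: N3 marks N3=suspect -> (suspect,v2)
Op 11: gossip N1<->N0 -> N1.N0=(suspect,v1) N1.N1=(dead,v2) N1.N2=(dead,v1) N1.N3=(dead,v1) | N0.N0=(suspect,v1) N0.N1=(dead,v2) N0.N2=(dead,v1) N0.N3=(dead,v1)
Op 12: N1 marks N1=dead -> (dead,v3)

Answer: N0=suspect,1 N1=dead,2 N2=dead,1 N3=dead,1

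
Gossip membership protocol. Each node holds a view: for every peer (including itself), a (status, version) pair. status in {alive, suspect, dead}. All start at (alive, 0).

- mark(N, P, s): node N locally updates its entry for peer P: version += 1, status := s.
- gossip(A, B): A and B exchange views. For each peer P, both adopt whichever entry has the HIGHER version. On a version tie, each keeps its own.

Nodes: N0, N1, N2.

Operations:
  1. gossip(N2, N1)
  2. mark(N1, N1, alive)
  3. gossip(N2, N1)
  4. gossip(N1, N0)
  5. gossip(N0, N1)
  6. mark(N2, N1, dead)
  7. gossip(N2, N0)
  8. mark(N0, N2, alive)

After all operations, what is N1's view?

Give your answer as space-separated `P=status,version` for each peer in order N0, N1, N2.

Answer: N0=alive,0 N1=alive,1 N2=alive,0

Derivation:
Op 1: gossip N2<->N1 -> N2.N0=(alive,v0) N2.N1=(alive,v0) N2.N2=(alive,v0) | N1.N0=(alive,v0) N1.N1=(alive,v0) N1.N2=(alive,v0)
Op 2: N1 marks N1=alive -> (alive,v1)
Op 3: gossip N2<->N1 -> N2.N0=(alive,v0) N2.N1=(alive,v1) N2.N2=(alive,v0) | N1.N0=(alive,v0) N1.N1=(alive,v1) N1.N2=(alive,v0)
Op 4: gossip N1<->N0 -> N1.N0=(alive,v0) N1.N1=(alive,v1) N1.N2=(alive,v0) | N0.N0=(alive,v0) N0.N1=(alive,v1) N0.N2=(alive,v0)
Op 5: gossip N0<->N1 -> N0.N0=(alive,v0) N0.N1=(alive,v1) N0.N2=(alive,v0) | N1.N0=(alive,v0) N1.N1=(alive,v1) N1.N2=(alive,v0)
Op 6: N2 marks N1=dead -> (dead,v2)
Op 7: gossip N2<->N0 -> N2.N0=(alive,v0) N2.N1=(dead,v2) N2.N2=(alive,v0) | N0.N0=(alive,v0) N0.N1=(dead,v2) N0.N2=(alive,v0)
Op 8: N0 marks N2=alive -> (alive,v1)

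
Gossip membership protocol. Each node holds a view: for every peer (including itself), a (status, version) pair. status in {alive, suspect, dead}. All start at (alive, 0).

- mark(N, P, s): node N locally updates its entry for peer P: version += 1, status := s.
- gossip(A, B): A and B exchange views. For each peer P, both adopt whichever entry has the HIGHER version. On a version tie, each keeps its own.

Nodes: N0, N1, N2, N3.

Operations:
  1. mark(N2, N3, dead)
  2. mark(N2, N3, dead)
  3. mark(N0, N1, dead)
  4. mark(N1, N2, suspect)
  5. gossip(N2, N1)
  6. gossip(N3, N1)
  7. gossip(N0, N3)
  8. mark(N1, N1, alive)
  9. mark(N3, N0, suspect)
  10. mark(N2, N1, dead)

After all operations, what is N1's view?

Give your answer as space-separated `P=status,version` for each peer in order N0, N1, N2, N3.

Answer: N0=alive,0 N1=alive,1 N2=suspect,1 N3=dead,2

Derivation:
Op 1: N2 marks N3=dead -> (dead,v1)
Op 2: N2 marks N3=dead -> (dead,v2)
Op 3: N0 marks N1=dead -> (dead,v1)
Op 4: N1 marks N2=suspect -> (suspect,v1)
Op 5: gossip N2<->N1 -> N2.N0=(alive,v0) N2.N1=(alive,v0) N2.N2=(suspect,v1) N2.N3=(dead,v2) | N1.N0=(alive,v0) N1.N1=(alive,v0) N1.N2=(suspect,v1) N1.N3=(dead,v2)
Op 6: gossip N3<->N1 -> N3.N0=(alive,v0) N3.N1=(alive,v0) N3.N2=(suspect,v1) N3.N3=(dead,v2) | N1.N0=(alive,v0) N1.N1=(alive,v0) N1.N2=(suspect,v1) N1.N3=(dead,v2)
Op 7: gossip N0<->N3 -> N0.N0=(alive,v0) N0.N1=(dead,v1) N0.N2=(suspect,v1) N0.N3=(dead,v2) | N3.N0=(alive,v0) N3.N1=(dead,v1) N3.N2=(suspect,v1) N3.N3=(dead,v2)
Op 8: N1 marks N1=alive -> (alive,v1)
Op 9: N3 marks N0=suspect -> (suspect,v1)
Op 10: N2 marks N1=dead -> (dead,v1)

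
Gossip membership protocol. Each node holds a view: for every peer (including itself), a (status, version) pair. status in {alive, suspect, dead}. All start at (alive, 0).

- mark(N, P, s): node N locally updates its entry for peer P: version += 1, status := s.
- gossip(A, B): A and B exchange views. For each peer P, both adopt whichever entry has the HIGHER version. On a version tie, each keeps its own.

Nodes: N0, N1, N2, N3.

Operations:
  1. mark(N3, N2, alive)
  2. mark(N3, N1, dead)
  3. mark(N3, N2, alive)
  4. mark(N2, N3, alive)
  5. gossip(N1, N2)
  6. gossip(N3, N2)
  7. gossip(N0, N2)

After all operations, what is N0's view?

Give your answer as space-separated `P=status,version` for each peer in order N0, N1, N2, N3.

Op 1: N3 marks N2=alive -> (alive,v1)
Op 2: N3 marks N1=dead -> (dead,v1)
Op 3: N3 marks N2=alive -> (alive,v2)
Op 4: N2 marks N3=alive -> (alive,v1)
Op 5: gossip N1<->N2 -> N1.N0=(alive,v0) N1.N1=(alive,v0) N1.N2=(alive,v0) N1.N3=(alive,v1) | N2.N0=(alive,v0) N2.N1=(alive,v0) N2.N2=(alive,v0) N2.N3=(alive,v1)
Op 6: gossip N3<->N2 -> N3.N0=(alive,v0) N3.N1=(dead,v1) N3.N2=(alive,v2) N3.N3=(alive,v1) | N2.N0=(alive,v0) N2.N1=(dead,v1) N2.N2=(alive,v2) N2.N3=(alive,v1)
Op 7: gossip N0<->N2 -> N0.N0=(alive,v0) N0.N1=(dead,v1) N0.N2=(alive,v2) N0.N3=(alive,v1) | N2.N0=(alive,v0) N2.N1=(dead,v1) N2.N2=(alive,v2) N2.N3=(alive,v1)

Answer: N0=alive,0 N1=dead,1 N2=alive,2 N3=alive,1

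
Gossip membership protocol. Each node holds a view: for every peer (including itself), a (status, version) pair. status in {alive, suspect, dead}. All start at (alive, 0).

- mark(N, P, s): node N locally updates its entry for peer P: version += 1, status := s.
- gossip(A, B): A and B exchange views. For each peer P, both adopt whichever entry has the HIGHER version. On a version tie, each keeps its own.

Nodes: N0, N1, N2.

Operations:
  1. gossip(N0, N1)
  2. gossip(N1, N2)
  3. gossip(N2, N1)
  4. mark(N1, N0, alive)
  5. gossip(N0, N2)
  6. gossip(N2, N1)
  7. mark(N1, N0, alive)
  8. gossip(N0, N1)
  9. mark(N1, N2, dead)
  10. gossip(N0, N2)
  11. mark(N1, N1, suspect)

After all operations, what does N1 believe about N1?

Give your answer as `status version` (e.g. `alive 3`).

Op 1: gossip N0<->N1 -> N0.N0=(alive,v0) N0.N1=(alive,v0) N0.N2=(alive,v0) | N1.N0=(alive,v0) N1.N1=(alive,v0) N1.N2=(alive,v0)
Op 2: gossip N1<->N2 -> N1.N0=(alive,v0) N1.N1=(alive,v0) N1.N2=(alive,v0) | N2.N0=(alive,v0) N2.N1=(alive,v0) N2.N2=(alive,v0)
Op 3: gossip N2<->N1 -> N2.N0=(alive,v0) N2.N1=(alive,v0) N2.N2=(alive,v0) | N1.N0=(alive,v0) N1.N1=(alive,v0) N1.N2=(alive,v0)
Op 4: N1 marks N0=alive -> (alive,v1)
Op 5: gossip N0<->N2 -> N0.N0=(alive,v0) N0.N1=(alive,v0) N0.N2=(alive,v0) | N2.N0=(alive,v0) N2.N1=(alive,v0) N2.N2=(alive,v0)
Op 6: gossip N2<->N1 -> N2.N0=(alive,v1) N2.N1=(alive,v0) N2.N2=(alive,v0) | N1.N0=(alive,v1) N1.N1=(alive,v0) N1.N2=(alive,v0)
Op 7: N1 marks N0=alive -> (alive,v2)
Op 8: gossip N0<->N1 -> N0.N0=(alive,v2) N0.N1=(alive,v0) N0.N2=(alive,v0) | N1.N0=(alive,v2) N1.N1=(alive,v0) N1.N2=(alive,v0)
Op 9: N1 marks N2=dead -> (dead,v1)
Op 10: gossip N0<->N2 -> N0.N0=(alive,v2) N0.N1=(alive,v0) N0.N2=(alive,v0) | N2.N0=(alive,v2) N2.N1=(alive,v0) N2.N2=(alive,v0)
Op 11: N1 marks N1=suspect -> (suspect,v1)

Answer: suspect 1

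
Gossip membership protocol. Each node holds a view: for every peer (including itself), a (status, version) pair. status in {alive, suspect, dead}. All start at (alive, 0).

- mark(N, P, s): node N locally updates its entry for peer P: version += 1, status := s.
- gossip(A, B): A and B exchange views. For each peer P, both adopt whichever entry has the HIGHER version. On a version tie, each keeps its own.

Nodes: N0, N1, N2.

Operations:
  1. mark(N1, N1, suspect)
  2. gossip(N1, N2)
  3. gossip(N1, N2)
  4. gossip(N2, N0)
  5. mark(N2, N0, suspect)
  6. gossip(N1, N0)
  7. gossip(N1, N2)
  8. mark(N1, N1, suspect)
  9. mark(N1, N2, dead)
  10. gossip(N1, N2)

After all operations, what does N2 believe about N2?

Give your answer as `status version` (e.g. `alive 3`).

Answer: dead 1

Derivation:
Op 1: N1 marks N1=suspect -> (suspect,v1)
Op 2: gossip N1<->N2 -> N1.N0=(alive,v0) N1.N1=(suspect,v1) N1.N2=(alive,v0) | N2.N0=(alive,v0) N2.N1=(suspect,v1) N2.N2=(alive,v0)
Op 3: gossip N1<->N2 -> N1.N0=(alive,v0) N1.N1=(suspect,v1) N1.N2=(alive,v0) | N2.N0=(alive,v0) N2.N1=(suspect,v1) N2.N2=(alive,v0)
Op 4: gossip N2<->N0 -> N2.N0=(alive,v0) N2.N1=(suspect,v1) N2.N2=(alive,v0) | N0.N0=(alive,v0) N0.N1=(suspect,v1) N0.N2=(alive,v0)
Op 5: N2 marks N0=suspect -> (suspect,v1)
Op 6: gossip N1<->N0 -> N1.N0=(alive,v0) N1.N1=(suspect,v1) N1.N2=(alive,v0) | N0.N0=(alive,v0) N0.N1=(suspect,v1) N0.N2=(alive,v0)
Op 7: gossip N1<->N2 -> N1.N0=(suspect,v1) N1.N1=(suspect,v1) N1.N2=(alive,v0) | N2.N0=(suspect,v1) N2.N1=(suspect,v1) N2.N2=(alive,v0)
Op 8: N1 marks N1=suspect -> (suspect,v2)
Op 9: N1 marks N2=dead -> (dead,v1)
Op 10: gossip N1<->N2 -> N1.N0=(suspect,v1) N1.N1=(suspect,v2) N1.N2=(dead,v1) | N2.N0=(suspect,v1) N2.N1=(suspect,v2) N2.N2=(dead,v1)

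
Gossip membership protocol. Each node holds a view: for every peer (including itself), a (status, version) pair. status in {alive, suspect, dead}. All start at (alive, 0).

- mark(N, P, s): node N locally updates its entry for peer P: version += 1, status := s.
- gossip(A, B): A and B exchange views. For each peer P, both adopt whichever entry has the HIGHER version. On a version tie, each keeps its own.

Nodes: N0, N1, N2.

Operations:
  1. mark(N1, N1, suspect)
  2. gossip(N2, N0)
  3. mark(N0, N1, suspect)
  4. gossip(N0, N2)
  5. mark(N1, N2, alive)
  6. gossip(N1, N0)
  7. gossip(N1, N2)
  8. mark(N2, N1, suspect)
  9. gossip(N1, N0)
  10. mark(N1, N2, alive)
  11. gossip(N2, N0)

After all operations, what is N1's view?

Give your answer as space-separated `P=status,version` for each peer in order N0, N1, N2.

Op 1: N1 marks N1=suspect -> (suspect,v1)
Op 2: gossip N2<->N0 -> N2.N0=(alive,v0) N2.N1=(alive,v0) N2.N2=(alive,v0) | N0.N0=(alive,v0) N0.N1=(alive,v0) N0.N2=(alive,v0)
Op 3: N0 marks N1=suspect -> (suspect,v1)
Op 4: gossip N0<->N2 -> N0.N0=(alive,v0) N0.N1=(suspect,v1) N0.N2=(alive,v0) | N2.N0=(alive,v0) N2.N1=(suspect,v1) N2.N2=(alive,v0)
Op 5: N1 marks N2=alive -> (alive,v1)
Op 6: gossip N1<->N0 -> N1.N0=(alive,v0) N1.N1=(suspect,v1) N1.N2=(alive,v1) | N0.N0=(alive,v0) N0.N1=(suspect,v1) N0.N2=(alive,v1)
Op 7: gossip N1<->N2 -> N1.N0=(alive,v0) N1.N1=(suspect,v1) N1.N2=(alive,v1) | N2.N0=(alive,v0) N2.N1=(suspect,v1) N2.N2=(alive,v1)
Op 8: N2 marks N1=suspect -> (suspect,v2)
Op 9: gossip N1<->N0 -> N1.N0=(alive,v0) N1.N1=(suspect,v1) N1.N2=(alive,v1) | N0.N0=(alive,v0) N0.N1=(suspect,v1) N0.N2=(alive,v1)
Op 10: N1 marks N2=alive -> (alive,v2)
Op 11: gossip N2<->N0 -> N2.N0=(alive,v0) N2.N1=(suspect,v2) N2.N2=(alive,v1) | N0.N0=(alive,v0) N0.N1=(suspect,v2) N0.N2=(alive,v1)

Answer: N0=alive,0 N1=suspect,1 N2=alive,2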